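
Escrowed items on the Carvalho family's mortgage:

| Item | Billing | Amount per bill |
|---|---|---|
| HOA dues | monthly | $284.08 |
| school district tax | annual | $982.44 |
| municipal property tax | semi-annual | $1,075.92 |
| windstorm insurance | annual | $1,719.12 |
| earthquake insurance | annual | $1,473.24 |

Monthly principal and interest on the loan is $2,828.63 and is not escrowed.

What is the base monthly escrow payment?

HOA dues: $284.08 × 12 = $3,408.96/yr
School district tax: $982.44/yr
Municipal property tax: $1,075.92 × 2 = $2,151.84/yr
Windstorm insurance: $1,719.12/yr
Earthquake insurance: $1,473.24/yr
Total annual escrow = $3,408.96 + $982.44 + $2,151.84 + $1,719.12 + $1,473.24 = $9,735.60
Per month = $9,735.60 / 12 = $811.30

$811.30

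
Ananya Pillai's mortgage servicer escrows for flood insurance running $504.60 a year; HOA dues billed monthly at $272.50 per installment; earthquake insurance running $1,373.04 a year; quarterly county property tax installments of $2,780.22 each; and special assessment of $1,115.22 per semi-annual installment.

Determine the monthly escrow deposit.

Flood insurance — $504.60 annually
HOA dues — $272.50 × 12 = $3,270.00 annually
Earthquake insurance — $1,373.04 annually
County property tax — $2,780.22 × 4 = $11,120.88 annually
Special assessment — $1,115.22 × 2 = $2,230.44 annually
Combined annual = $504.60 + $3,270.00 + $1,373.04 + $11,120.88 + $2,230.44 = $18,498.96
Monthly escrow = $18,498.96 ÷ 12 = $1,541.58

$1,541.58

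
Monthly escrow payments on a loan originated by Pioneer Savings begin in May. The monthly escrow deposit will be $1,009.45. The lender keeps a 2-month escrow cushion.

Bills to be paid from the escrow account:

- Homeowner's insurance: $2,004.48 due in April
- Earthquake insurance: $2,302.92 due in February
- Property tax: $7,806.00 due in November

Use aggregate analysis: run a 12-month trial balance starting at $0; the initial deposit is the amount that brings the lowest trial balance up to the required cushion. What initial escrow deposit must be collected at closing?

$2,758.75

Cushion = 2 × $1,009.45 = $2,018.90
Trial balance (start $0, +$1,009.45 each month, − disbursements):
  May: +$1,009.45 → $1,009.45
  Jun: +$1,009.45 → $2,018.90
  Jul: +$1,009.45 → $3,028.35
  Aug: +$1,009.45 → $4,037.80
  Sep: +$1,009.45 → $5,047.25
  Oct: +$1,009.45 → $6,056.70
  Nov: +$1,009.45 − $7,806.00 → -$739.85
  Dec: +$1,009.45 → $269.60
  Jan: +$1,009.45 → $1,279.05
  Feb: +$1,009.45 − $2,302.92 → -$14.42
  Mar: +$1,009.45 → $995.03
  Apr: +$1,009.45 − $2,004.48 → $0.00
Lowest trial balance = -$739.85 (Nov)
Initial deposit = cushion − low point = $2,018.90 − (-$739.85) = $2,758.75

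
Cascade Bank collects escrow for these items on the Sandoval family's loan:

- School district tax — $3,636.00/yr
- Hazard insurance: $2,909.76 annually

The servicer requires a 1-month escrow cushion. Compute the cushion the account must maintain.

$545.48

School district tax — $3,636.00 annually
Hazard insurance — $2,909.76 annually
Yearly total = $6,545.76
Base monthly escrow = $6,545.76 / 12 = $545.48
Cushion = 1 × $545.48 = $545.48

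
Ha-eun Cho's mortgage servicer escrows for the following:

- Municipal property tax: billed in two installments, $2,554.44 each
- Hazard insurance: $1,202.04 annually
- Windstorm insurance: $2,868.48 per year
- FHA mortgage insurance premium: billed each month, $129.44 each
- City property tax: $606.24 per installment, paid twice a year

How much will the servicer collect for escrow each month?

Municipal property tax — $2,554.44 × 2 = $5,108.88 annually
Hazard insurance — $1,202.04 annually
Windstorm insurance — $2,868.48 annually
FHA mortgage insurance premium — $129.44 × 12 = $1,553.28 annually
City property tax — $606.24 × 2 = $1,212.48 annually
Annual escrow total = $5,108.88 + $1,202.04 + $2,868.48 + $1,553.28 + $1,212.48 = $11,945.16
Monthly = $11,945.16 ÷ 12 = $995.43

$995.43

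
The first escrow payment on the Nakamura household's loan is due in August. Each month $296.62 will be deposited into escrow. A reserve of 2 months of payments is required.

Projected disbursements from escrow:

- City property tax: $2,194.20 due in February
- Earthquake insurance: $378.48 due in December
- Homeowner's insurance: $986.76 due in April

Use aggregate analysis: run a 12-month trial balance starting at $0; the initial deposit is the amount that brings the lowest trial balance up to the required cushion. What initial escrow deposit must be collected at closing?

$1,483.10

Cushion = 2 × $296.62 = $593.24
Trial balance (start $0, +$296.62 each month, − disbursements):
  Aug: +$296.62 → $296.62
  Sep: +$296.62 → $593.24
  Oct: +$296.62 → $889.86
  Nov: +$296.62 → $1,186.48
  Dec: +$296.62 − $378.48 → $1,104.62
  Jan: +$296.62 → $1,401.24
  Feb: +$296.62 − $2,194.20 → -$496.34
  Mar: +$296.62 → -$199.72
  Apr: +$296.62 − $986.76 → -$889.86
  May: +$296.62 → -$593.24
  Jun: +$296.62 → -$296.62
  Jul: +$296.62 → $0.00
Lowest trial balance = -$889.86 (Apr)
Initial deposit = cushion − low point = $593.24 − (-$889.86) = $1,483.10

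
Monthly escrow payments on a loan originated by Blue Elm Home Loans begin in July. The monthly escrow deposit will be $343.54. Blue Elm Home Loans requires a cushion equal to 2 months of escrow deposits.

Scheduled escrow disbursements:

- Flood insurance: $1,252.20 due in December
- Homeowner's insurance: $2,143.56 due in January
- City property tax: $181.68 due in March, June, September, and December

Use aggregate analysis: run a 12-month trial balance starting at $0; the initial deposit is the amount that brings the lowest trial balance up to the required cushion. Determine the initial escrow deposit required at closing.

$2,041.42

Cushion = 2 × $343.54 = $687.08
Trial balance (start $0, +$343.54 each month, − disbursements):
  Jul: +$343.54 → $343.54
  Aug: +$343.54 → $687.08
  Sep: +$343.54 − $181.68 → $848.94
  Oct: +$343.54 → $1,192.48
  Nov: +$343.54 → $1,536.02
  Dec: +$343.54 − $1,433.88 → $445.68
  Jan: +$343.54 − $2,143.56 → -$1,354.34
  Feb: +$343.54 → -$1,010.80
  Mar: +$343.54 − $181.68 → -$848.94
  Apr: +$343.54 → -$505.40
  May: +$343.54 → -$161.86
  Jun: +$343.54 − $181.68 → $0.00
Lowest trial balance = -$1,354.34 (Jan)
Initial deposit = cushion − low point = $687.08 − (-$1,354.34) = $2,041.42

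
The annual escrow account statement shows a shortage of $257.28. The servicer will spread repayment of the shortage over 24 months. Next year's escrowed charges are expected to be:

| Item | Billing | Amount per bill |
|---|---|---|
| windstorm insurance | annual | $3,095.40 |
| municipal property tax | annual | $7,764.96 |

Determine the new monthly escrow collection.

$915.75

Windstorm insurance: $3,095.40/yr
Municipal property tax: $7,764.96/yr
Yearly total = $10,860.36
Monthly = $10,860.36 ÷ 12 = $905.03
Monthly shortage recovery: $257.28 ÷ 24 = $10.72
Adjusted monthly = $905.03 + $10.72 = $915.75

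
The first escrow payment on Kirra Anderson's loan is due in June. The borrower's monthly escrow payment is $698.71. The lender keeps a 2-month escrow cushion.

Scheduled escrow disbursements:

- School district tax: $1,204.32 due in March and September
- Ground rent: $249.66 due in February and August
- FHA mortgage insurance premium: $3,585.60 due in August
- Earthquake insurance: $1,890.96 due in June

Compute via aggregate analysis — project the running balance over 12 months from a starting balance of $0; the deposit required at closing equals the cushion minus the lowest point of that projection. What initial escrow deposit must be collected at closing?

$5,533.12

Cushion = 2 × $698.71 = $1,397.42
Trial balance (start $0, +$698.71 each month, − disbursements):
  Jun: +$698.71 − $1,890.96 → -$1,192.25
  Jul: +$698.71 → -$493.54
  Aug: +$698.71 − $3,835.26 → -$3,630.09
  Sep: +$698.71 − $1,204.32 → -$4,135.70
  Oct: +$698.71 → -$3,436.99
  Nov: +$698.71 → -$2,738.28
  Dec: +$698.71 → -$2,039.57
  Jan: +$698.71 → -$1,340.86
  Feb: +$698.71 − $249.66 → -$891.81
  Mar: +$698.71 − $1,204.32 → -$1,397.42
  Apr: +$698.71 → -$698.71
  May: +$698.71 → $0.00
Lowest trial balance = -$4,135.70 (Sep)
Initial deposit = cushion − low point = $1,397.42 − (-$4,135.70) = $5,533.12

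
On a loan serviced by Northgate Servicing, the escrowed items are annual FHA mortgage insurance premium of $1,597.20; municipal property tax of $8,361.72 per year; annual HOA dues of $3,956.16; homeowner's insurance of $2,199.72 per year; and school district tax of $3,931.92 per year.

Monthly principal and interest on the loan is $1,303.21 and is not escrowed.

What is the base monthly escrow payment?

FHA mortgage insurance premium = $1,597.20 annually
Municipal property tax = $8,361.72 annually
HOA dues = $3,956.16 annually
Homeowner's insurance = $2,199.72 annually
School district tax = $3,931.92 annually
Total annual escrow = $20,046.72
Base monthly escrow = $20,046.72 / 12 = $1,670.56

$1,670.56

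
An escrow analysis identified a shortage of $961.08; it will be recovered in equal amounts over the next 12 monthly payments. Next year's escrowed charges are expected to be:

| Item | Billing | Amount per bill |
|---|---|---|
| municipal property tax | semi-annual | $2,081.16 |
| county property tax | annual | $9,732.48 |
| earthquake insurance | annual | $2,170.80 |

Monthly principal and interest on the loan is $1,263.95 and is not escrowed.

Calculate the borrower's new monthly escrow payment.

$1,418.89

Municipal property tax: $2,081.16 × 2 = $4,162.32 annually
County property tax: $9,732.48 annually
Earthquake insurance: $2,170.80 annually
Combined annual = $16,065.60
Monthly escrow = $16,065.60 ÷ 12 = $1,338.80
Shortage spread = $961.08 / 12 = $80.09/mo
Adjusted monthly = $1,338.80 + $80.09 = $1,418.89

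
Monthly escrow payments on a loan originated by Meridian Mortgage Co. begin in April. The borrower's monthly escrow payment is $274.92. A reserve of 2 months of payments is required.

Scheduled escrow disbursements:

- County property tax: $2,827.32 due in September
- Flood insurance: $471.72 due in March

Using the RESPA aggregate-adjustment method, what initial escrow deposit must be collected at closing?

Cushion = 2 × $274.92 = $549.84
Trial balance (start $0, +$274.92 each month, − disbursements):
  Apr: +$274.92 → $274.92
  May: +$274.92 → $549.84
  Jun: +$274.92 → $824.76
  Jul: +$274.92 → $1,099.68
  Aug: +$274.92 → $1,374.60
  Sep: +$274.92 − $2,827.32 → -$1,177.80
  Oct: +$274.92 → -$902.88
  Nov: +$274.92 → -$627.96
  Dec: +$274.92 → -$353.04
  Jan: +$274.92 → -$78.12
  Feb: +$274.92 → $196.80
  Mar: +$274.92 − $471.72 → $0.00
Lowest trial balance = -$1,177.80 (Sep)
Initial deposit = cushion − low point = $549.84 − (-$1,177.80) = $1,727.64

$1,727.64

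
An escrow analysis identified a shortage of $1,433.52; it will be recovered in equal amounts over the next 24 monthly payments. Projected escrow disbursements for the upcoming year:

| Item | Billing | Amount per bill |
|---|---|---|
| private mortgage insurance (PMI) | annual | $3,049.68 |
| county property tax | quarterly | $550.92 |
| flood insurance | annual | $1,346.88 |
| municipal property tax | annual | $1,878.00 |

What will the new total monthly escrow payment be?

Private mortgage insurance (PMI) — $3,049.68 per year
County property tax — $550.92 × 4 = $2,203.68 per year
Flood insurance — $1,346.88 per year
Municipal property tax — $1,878.00 per year
Annual escrow total = $8,478.24
Monthly = $8,478.24 / 12 = $706.52
Shortage spread = $1,433.52 / 24 = $59.73/mo
Adjusted monthly = $706.52 + $59.73 = $766.25

$766.25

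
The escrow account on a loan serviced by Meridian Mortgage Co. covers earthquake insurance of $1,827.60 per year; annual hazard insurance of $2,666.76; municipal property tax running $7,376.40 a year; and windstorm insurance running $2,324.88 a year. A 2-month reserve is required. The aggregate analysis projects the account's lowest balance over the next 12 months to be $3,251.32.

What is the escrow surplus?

Earthquake insurance — $1,827.60/yr
Hazard insurance — $2,666.76/yr
Municipal property tax — $7,376.40/yr
Windstorm insurance — $2,324.88/yr
Yearly total = $14,195.64
Monthly = $14,195.64 / 12 = $1,182.97
Cushion = 2 × $1,182.97 = $2,365.94
Surplus = $3,251.32 − $2,365.94 = $885.38

$885.38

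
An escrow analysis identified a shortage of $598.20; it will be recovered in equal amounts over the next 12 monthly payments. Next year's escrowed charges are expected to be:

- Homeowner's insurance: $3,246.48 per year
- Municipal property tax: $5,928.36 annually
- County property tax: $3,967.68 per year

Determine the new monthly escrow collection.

$1,145.06

Homeowner's insurance: $3,246.48 annually
Municipal property tax: $5,928.36 annually
County property tax: $3,967.68 annually
Combined annual = $13,142.52
Monthly = $13,142.52 / 12 = $1,095.21
Shortage per month = $598.20 ÷ 12 = $49.85
Adjusted monthly = $1,095.21 + $49.85 = $1,145.06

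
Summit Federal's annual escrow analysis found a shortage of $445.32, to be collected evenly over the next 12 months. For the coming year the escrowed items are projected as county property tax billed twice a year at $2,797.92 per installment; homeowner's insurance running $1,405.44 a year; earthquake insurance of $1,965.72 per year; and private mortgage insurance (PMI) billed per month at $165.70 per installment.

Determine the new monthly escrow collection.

County property tax: $2,797.92 × 2 = $5,595.84
Homeowner's insurance: $1,405.44
Earthquake insurance: $1,965.72
Private mortgage insurance (PMI): $165.70 × 12 = $1,988.40
Annual escrow total = $10,955.40
Monthly = $10,955.40 ÷ 12 = $912.95
Shortage per month = $445.32 ÷ 12 = $37.11
New monthly escrow = $912.95 + $37.11 = $950.06

$950.06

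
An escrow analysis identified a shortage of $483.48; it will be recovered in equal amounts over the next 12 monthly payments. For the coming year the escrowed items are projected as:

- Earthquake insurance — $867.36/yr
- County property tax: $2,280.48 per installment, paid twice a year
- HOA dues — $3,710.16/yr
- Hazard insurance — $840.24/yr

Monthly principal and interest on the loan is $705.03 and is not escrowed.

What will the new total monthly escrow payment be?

$871.85

Earthquake insurance — $867.36/yr
County property tax — $2,280.48 × 2 = $4,560.96/yr
HOA dues — $3,710.16/yr
Hazard insurance — $840.24/yr
Total per year = $867.36 + $4,560.96 + $3,710.16 + $840.24 = $9,978.72
Monthly escrow = $9,978.72 ÷ 12 = $831.56
Monthly shortage recovery: $483.48 / 12 = $40.29
New monthly escrow = $831.56 + $40.29 = $871.85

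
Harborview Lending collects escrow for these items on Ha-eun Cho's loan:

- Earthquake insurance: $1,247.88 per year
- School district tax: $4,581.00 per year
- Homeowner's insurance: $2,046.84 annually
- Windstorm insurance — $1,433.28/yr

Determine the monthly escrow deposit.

$775.75

Earthquake insurance: $1,247.88
School district tax: $4,581.00
Homeowner's insurance: $2,046.84
Windstorm insurance: $1,433.28
Annual escrow total = $1,247.88 + $4,581.00 + $2,046.84 + $1,433.28 = $9,309.00
Monthly escrow = $9,309.00 / 12 = $775.75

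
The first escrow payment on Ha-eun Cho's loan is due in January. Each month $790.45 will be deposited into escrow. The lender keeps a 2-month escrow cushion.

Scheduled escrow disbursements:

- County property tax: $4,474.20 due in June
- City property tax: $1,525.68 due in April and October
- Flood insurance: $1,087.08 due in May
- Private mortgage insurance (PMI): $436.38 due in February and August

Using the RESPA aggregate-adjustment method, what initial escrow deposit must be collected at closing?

$4,361.54

Cushion = 2 × $790.45 = $1,580.90
Trial balance (start $0, +$790.45 each month, − disbursements):
  Jan: +$790.45 → $790.45
  Feb: +$790.45 − $436.38 → $1,144.52
  Mar: +$790.45 → $1,934.97
  Apr: +$790.45 − $1,525.68 → $1,199.74
  May: +$790.45 − $1,087.08 → $903.11
  Jun: +$790.45 − $4,474.20 → -$2,780.64
  Jul: +$790.45 → -$1,990.19
  Aug: +$790.45 − $436.38 → -$1,636.12
  Sep: +$790.45 → -$845.67
  Oct: +$790.45 − $1,525.68 → -$1,580.90
  Nov: +$790.45 → -$790.45
  Dec: +$790.45 → $0.00
Lowest trial balance = -$2,780.64 (Jun)
Initial deposit = cushion − low point = $1,580.90 − (-$2,780.64) = $4,361.54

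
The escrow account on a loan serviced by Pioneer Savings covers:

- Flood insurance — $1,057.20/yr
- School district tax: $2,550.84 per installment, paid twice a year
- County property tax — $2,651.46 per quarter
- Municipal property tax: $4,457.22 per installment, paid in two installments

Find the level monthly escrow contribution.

Flood insurance: $1,057.20/yr
School district tax: $2,550.84 × 2 = $5,101.68/yr
County property tax: $2,651.46 × 4 = $10,605.84/yr
Municipal property tax: $4,457.22 × 2 = $8,914.44/yr
Total per year = $25,679.16
Monthly = $25,679.16 ÷ 12 = $2,139.93

$2,139.93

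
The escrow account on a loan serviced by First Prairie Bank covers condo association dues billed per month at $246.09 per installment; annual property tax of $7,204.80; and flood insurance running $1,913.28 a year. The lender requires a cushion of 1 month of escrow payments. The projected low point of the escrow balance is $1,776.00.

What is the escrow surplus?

$770.07

Condo association dues: $246.09 × 12 = $2,953.08/yr
Property tax: $7,204.80/yr
Flood insurance: $1,913.28/yr
Combined annual = $2,953.08 + $7,204.80 + $1,913.28 = $12,071.16
Per month = $12,071.16 / 12 = $1,005.93
Required reserve = 1 × $1,005.93 = $1,005.93
Surplus = $1,776.00 − $1,005.93 = $770.07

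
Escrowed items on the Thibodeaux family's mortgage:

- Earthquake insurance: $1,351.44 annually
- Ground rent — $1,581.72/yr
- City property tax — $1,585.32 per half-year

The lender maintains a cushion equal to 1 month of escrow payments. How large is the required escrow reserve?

Earthquake insurance = $1,351.44 per year
Ground rent = $1,581.72 per year
City property tax = $1,585.32 × 2 = $3,170.64 per year
Yearly total = $1,351.44 + $1,581.72 + $3,170.64 = $6,103.80
Monthly escrow = $6,103.80 / 12 = $508.65
Cushion = 1 × $508.65 = $508.65

$508.65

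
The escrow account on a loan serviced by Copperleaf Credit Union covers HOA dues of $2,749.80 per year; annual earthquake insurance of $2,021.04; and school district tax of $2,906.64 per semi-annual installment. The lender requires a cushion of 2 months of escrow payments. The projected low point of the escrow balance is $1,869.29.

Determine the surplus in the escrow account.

$105.27

HOA dues = $2,749.80
Earthquake insurance = $2,021.04
School district tax = $2,906.64 × 2 = $5,813.28
Yearly total = $2,749.80 + $2,021.04 + $5,813.28 = $10,584.12
Per month = $10,584.12 ÷ 12 = $882.01
Cushion = 2 × $882.01 = $1,764.02
Surplus = $1,869.29 − $1,764.02 = $105.27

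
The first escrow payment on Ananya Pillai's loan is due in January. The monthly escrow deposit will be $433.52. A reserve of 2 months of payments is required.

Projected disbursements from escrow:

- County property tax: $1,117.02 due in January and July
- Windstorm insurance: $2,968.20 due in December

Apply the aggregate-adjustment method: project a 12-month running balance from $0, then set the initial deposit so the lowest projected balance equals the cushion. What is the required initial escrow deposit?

Cushion = 2 × $433.52 = $867.04
Trial balance (start $0, +$433.52 each month, − disbursements):
  Jan: +$433.52 − $1,117.02 → -$683.50
  Feb: +$433.52 → -$249.98
  Mar: +$433.52 → $183.54
  Apr: +$433.52 → $617.06
  May: +$433.52 → $1,050.58
  Jun: +$433.52 → $1,484.10
  Jul: +$433.52 − $1,117.02 → $800.60
  Aug: +$433.52 → $1,234.12
  Sep: +$433.52 → $1,667.64
  Oct: +$433.52 → $2,101.16
  Nov: +$433.52 → $2,534.68
  Dec: +$433.52 − $2,968.20 → $0.00
Lowest trial balance = -$683.50 (Jan)
Initial deposit = cushion − low point = $867.04 − (-$683.50) = $1,550.54

$1,550.54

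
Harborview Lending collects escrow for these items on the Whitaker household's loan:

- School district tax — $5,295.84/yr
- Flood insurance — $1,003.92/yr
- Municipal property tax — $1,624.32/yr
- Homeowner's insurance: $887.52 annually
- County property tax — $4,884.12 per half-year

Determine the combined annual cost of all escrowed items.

$18,579.84

School district tax = $5,295.84/yr
Flood insurance = $1,003.92/yr
Municipal property tax = $1,624.32/yr
Homeowner's insurance = $887.52/yr
County property tax = $4,884.12 × 2 = $9,768.24/yr
Annual escrow total = $18,579.84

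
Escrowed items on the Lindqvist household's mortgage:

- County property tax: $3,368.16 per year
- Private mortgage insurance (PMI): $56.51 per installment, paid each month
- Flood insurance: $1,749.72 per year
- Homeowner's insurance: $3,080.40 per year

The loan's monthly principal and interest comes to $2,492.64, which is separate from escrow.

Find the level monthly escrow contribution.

County property tax = $3,368.16/yr
Private mortgage insurance (PMI) = $56.51 × 12 = $678.12/yr
Flood insurance = $1,749.72/yr
Homeowner's insurance = $3,080.40/yr
Total per year = $3,368.16 + $678.12 + $1,749.72 + $3,080.40 = $8,876.40
Per month = $8,876.40 ÷ 12 = $739.70

$739.70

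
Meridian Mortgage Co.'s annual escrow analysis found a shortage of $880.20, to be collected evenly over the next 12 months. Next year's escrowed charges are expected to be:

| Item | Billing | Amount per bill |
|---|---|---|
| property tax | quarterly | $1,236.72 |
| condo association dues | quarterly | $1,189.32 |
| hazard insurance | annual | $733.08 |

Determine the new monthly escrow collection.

Property tax: $1,236.72 × 4 = $4,946.88/yr
Condo association dues: $1,189.32 × 4 = $4,757.28/yr
Hazard insurance: $733.08/yr
Yearly total = $4,946.88 + $4,757.28 + $733.08 = $10,437.24
Monthly = $10,437.24 / 12 = $869.77
Shortage per month = $880.20 / 12 = $73.35
New monthly escrow = $869.77 + $73.35 = $943.12

$943.12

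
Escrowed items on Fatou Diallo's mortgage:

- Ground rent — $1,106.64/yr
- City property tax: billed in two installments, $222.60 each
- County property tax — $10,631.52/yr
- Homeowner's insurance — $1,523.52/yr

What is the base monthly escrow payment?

$1,142.24

Ground rent — $1,106.64/yr
City property tax — $222.60 × 2 = $445.20/yr
County property tax — $10,631.52/yr
Homeowner's insurance — $1,523.52/yr
Total annual escrow = $13,706.88
Monthly = $13,706.88 ÷ 12 = $1,142.24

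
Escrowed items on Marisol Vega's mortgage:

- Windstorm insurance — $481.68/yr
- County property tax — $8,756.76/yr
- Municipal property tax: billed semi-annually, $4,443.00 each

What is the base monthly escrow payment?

$1,510.37

Windstorm insurance: $481.68
County property tax: $8,756.76
Municipal property tax: $4,443.00 × 2 = $8,886.00
Combined annual = $18,124.44
Monthly = $18,124.44 ÷ 12 = $1,510.37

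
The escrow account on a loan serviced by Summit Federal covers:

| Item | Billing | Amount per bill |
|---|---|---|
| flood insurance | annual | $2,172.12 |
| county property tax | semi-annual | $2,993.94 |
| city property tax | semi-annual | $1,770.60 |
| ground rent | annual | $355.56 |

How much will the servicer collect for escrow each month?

Flood insurance = $2,172.12 per year
County property tax = $2,993.94 × 2 = $5,987.88 per year
City property tax = $1,770.60 × 2 = $3,541.20 per year
Ground rent = $355.56 per year
Total per year = $2,172.12 + $5,987.88 + $3,541.20 + $355.56 = $12,056.76
Per month = $12,056.76 ÷ 12 = $1,004.73

$1,004.73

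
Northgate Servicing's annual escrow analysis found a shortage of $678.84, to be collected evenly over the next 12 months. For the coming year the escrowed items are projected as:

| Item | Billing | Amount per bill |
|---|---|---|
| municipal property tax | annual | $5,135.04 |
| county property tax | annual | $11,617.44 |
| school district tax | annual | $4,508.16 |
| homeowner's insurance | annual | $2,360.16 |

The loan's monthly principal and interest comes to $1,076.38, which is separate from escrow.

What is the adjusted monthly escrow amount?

$2,024.97

Municipal property tax — $5,135.04
County property tax — $11,617.44
School district tax — $4,508.16
Homeowner's insurance — $2,360.16
Total per year = $23,620.80
Per month = $23,620.80 ÷ 12 = $1,968.40
Shortage per month = $678.84 ÷ 12 = $56.57
New monthly escrow = $1,968.40 + $56.57 = $2,024.97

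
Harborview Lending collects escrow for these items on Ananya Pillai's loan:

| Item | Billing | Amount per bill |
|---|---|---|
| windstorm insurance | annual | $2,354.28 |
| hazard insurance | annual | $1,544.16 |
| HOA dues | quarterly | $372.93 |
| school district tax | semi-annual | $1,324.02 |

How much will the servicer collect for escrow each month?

$669.85

Windstorm insurance — $2,354.28 per year
Hazard insurance — $1,544.16 per year
HOA dues — $372.93 × 4 = $1,491.72 per year
School district tax — $1,324.02 × 2 = $2,648.04 per year
Total annual escrow = $8,038.20
Monthly = $8,038.20 ÷ 12 = $669.85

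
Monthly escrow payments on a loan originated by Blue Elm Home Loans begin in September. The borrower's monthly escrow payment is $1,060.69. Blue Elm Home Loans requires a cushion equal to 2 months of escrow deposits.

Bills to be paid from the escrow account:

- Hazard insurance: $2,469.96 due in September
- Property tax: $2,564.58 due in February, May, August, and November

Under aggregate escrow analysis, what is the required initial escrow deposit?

$3,973.85

Cushion = 2 × $1,060.69 = $2,121.38
Trial balance (start $0, +$1,060.69 each month, − disbursements):
  Sep: +$1,060.69 − $2,469.96 → -$1,409.27
  Oct: +$1,060.69 → -$348.58
  Nov: +$1,060.69 − $2,564.58 → -$1,852.47
  Dec: +$1,060.69 → -$791.78
  Jan: +$1,060.69 → $268.91
  Feb: +$1,060.69 − $2,564.58 → -$1,234.98
  Mar: +$1,060.69 → -$174.29
  Apr: +$1,060.69 → $886.40
  May: +$1,060.69 − $2,564.58 → -$617.49
  Jun: +$1,060.69 → $443.20
  Jul: +$1,060.69 → $1,503.89
  Aug: +$1,060.69 − $2,564.58 → $0.00
Lowest trial balance = -$1,852.47 (Nov)
Initial deposit = cushion − low point = $2,121.38 − (-$1,852.47) = $3,973.85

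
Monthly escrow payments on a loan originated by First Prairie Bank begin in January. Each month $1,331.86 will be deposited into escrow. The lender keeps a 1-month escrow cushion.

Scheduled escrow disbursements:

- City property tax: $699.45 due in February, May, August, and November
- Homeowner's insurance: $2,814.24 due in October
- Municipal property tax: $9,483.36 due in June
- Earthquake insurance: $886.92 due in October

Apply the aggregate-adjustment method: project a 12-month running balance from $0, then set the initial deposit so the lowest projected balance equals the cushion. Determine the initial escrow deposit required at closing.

Cushion = 1 × $1,331.86 = $1,331.86
Trial balance (start $0, +$1,331.86 each month, − disbursements):
  Jan: +$1,331.86 → $1,331.86
  Feb: +$1,331.86 − $699.45 → $1,964.27
  Mar: +$1,331.86 → $3,296.13
  Apr: +$1,331.86 → $4,627.99
  May: +$1,331.86 − $699.45 → $5,260.40
  Jun: +$1,331.86 − $9,483.36 → -$2,891.10
  Jul: +$1,331.86 → -$1,559.24
  Aug: +$1,331.86 − $699.45 → -$926.83
  Sep: +$1,331.86 → $405.03
  Oct: +$1,331.86 − $3,701.16 → -$1,964.27
  Nov: +$1,331.86 − $699.45 → -$1,331.86
  Dec: +$1,331.86 → $0.00
Lowest trial balance = -$2,891.10 (Jun)
Initial deposit = cushion − low point = $1,331.86 − (-$2,891.10) = $4,222.96

$4,222.96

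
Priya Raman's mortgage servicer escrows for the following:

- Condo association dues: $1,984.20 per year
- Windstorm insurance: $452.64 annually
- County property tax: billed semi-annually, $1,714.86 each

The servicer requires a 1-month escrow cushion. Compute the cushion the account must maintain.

$488.88

Condo association dues = $1,984.20
Windstorm insurance = $452.64
County property tax = $1,714.86 × 2 = $3,429.72
Total per year = $1,984.20 + $452.64 + $3,429.72 = $5,866.56
Per month = $5,866.56 / 12 = $488.88
Reserve = 1 × $488.88 = $488.88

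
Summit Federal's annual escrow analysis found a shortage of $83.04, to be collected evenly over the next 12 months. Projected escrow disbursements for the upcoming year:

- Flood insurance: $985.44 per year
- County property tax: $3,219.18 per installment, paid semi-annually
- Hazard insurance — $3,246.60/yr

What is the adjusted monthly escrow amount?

Flood insurance: $985.44 annually
County property tax: $3,219.18 × 2 = $6,438.36 annually
Hazard insurance: $3,246.60 annually
Yearly total = $10,670.40
Per month = $10,670.40 ÷ 12 = $889.20
Shortage per month = $83.04 ÷ 12 = $6.92
Adjusted monthly = $889.20 + $6.92 = $896.12

$896.12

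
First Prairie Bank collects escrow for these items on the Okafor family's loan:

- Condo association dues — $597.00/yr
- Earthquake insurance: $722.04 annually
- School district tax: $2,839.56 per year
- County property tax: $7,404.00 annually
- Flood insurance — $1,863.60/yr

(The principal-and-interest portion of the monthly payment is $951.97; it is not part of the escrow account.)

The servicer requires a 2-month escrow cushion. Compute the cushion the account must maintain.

Condo association dues: $597.00 annually
Earthquake insurance: $722.04 annually
School district tax: $2,839.56 annually
County property tax: $7,404.00 annually
Flood insurance: $1,863.60 annually
Yearly total = $597.00 + $722.04 + $2,839.56 + $7,404.00 + $1,863.60 = $13,426.20
Monthly escrow = $13,426.20 / 12 = $1,118.85
Required cushion = 2 × $1,118.85 = $2,237.70

$2,237.70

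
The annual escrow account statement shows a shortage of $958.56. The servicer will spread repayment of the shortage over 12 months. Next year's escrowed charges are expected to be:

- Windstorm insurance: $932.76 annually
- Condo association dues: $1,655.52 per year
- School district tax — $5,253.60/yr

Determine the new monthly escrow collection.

$733.37

Windstorm insurance: $932.76 per year
Condo association dues: $1,655.52 per year
School district tax: $5,253.60 per year
Yearly total = $7,841.88
Monthly = $7,841.88 ÷ 12 = $653.49
Shortage spread = $958.56 / 12 = $79.88/mo
Adjusted monthly = $653.49 + $79.88 = $733.37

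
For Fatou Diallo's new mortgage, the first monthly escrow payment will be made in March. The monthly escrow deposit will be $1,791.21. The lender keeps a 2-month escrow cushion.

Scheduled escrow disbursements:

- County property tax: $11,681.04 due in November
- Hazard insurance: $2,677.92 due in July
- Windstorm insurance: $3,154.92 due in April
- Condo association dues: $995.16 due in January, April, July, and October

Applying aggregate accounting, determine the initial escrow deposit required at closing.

$7,960.89

Cushion = 2 × $1,791.21 = $3,582.42
Trial balance (start $0, +$1,791.21 each month, − disbursements):
  Mar: +$1,791.21 → $1,791.21
  Apr: +$1,791.21 − $4,150.08 → -$567.66
  May: +$1,791.21 → $1,223.55
  Jun: +$1,791.21 → $3,014.76
  Jul: +$1,791.21 − $3,673.08 → $1,132.89
  Aug: +$1,791.21 → $2,924.10
  Sep: +$1,791.21 → $4,715.31
  Oct: +$1,791.21 − $995.16 → $5,511.36
  Nov: +$1,791.21 − $11,681.04 → -$4,378.47
  Dec: +$1,791.21 → -$2,587.26
  Jan: +$1,791.21 − $995.16 → -$1,791.21
  Feb: +$1,791.21 → $0.00
Lowest trial balance = -$4,378.47 (Nov)
Initial deposit = cushion − low point = $3,582.42 − (-$4,378.47) = $7,960.89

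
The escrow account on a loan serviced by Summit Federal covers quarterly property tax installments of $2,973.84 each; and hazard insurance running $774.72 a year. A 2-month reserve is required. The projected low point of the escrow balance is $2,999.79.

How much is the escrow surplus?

Property tax: $2,973.84 × 4 = $11,895.36 annually
Hazard insurance: $774.72 annually
Annual escrow total = $12,670.08
Monthly escrow = $12,670.08 / 12 = $1,055.84
Cushion = 2 × $1,055.84 = $2,111.68
Excess over cushion: $2,999.79 − $2,111.68 = $888.11

$888.11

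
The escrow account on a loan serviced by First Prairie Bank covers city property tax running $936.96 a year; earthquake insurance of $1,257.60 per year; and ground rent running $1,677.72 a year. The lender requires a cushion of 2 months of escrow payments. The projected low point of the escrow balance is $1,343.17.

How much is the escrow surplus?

City property tax — $936.96 annually
Earthquake insurance — $1,257.60 annually
Ground rent — $1,677.72 annually
Combined annual = $3,872.28
Monthly escrow = $3,872.28 / 12 = $322.69
Required cushion = 2 × $322.69 = $645.38
Surplus = $1,343.17 − $645.38 = $697.79

$697.79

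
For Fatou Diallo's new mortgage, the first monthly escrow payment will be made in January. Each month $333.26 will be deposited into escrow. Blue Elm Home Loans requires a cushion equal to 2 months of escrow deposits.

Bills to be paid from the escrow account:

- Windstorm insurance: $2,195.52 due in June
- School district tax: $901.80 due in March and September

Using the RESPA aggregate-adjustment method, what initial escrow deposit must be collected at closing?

Cushion = 2 × $333.26 = $666.52
Trial balance (start $0, +$333.26 each month, − disbursements):
  Jan: +$333.26 → $333.26
  Feb: +$333.26 → $666.52
  Mar: +$333.26 − $901.80 → $97.98
  Apr: +$333.26 → $431.24
  May: +$333.26 → $764.50
  Jun: +$333.26 − $2,195.52 → -$1,097.76
  Jul: +$333.26 → -$764.50
  Aug: +$333.26 → -$431.24
  Sep: +$333.26 − $901.80 → -$999.78
  Oct: +$333.26 → -$666.52
  Nov: +$333.26 → -$333.26
  Dec: +$333.26 → $0.00
Lowest trial balance = -$1,097.76 (Jun)
Initial deposit = cushion − low point = $666.52 − (-$1,097.76) = $1,764.28

$1,764.28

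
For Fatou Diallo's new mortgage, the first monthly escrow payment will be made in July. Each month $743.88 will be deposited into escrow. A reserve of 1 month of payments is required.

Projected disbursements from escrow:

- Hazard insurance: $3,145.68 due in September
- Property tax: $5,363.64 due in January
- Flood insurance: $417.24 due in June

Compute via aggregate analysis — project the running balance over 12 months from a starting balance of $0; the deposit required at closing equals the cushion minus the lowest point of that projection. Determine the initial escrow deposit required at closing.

Cushion = 1 × $743.88 = $743.88
Trial balance (start $0, +$743.88 each month, − disbursements):
  Jul: +$743.88 → $743.88
  Aug: +$743.88 → $1,487.76
  Sep: +$743.88 − $3,145.68 → -$914.04
  Oct: +$743.88 → -$170.16
  Nov: +$743.88 → $573.72
  Dec: +$743.88 → $1,317.60
  Jan: +$743.88 − $5,363.64 → -$3,302.16
  Feb: +$743.88 → -$2,558.28
  Mar: +$743.88 → -$1,814.40
  Apr: +$743.88 → -$1,070.52
  May: +$743.88 → -$326.64
  Jun: +$743.88 − $417.24 → $0.00
Lowest trial balance = -$3,302.16 (Jan)
Initial deposit = cushion − low point = $743.88 − (-$3,302.16) = $4,046.04

$4,046.04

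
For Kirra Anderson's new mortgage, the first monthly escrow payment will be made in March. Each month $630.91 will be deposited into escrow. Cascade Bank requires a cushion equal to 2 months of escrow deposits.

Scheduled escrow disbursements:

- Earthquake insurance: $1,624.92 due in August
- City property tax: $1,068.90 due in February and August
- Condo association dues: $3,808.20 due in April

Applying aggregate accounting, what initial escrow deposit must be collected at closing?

$3,978.38

Cushion = 2 × $630.91 = $1,261.82
Trial balance (start $0, +$630.91 each month, − disbursements):
  Mar: +$630.91 → $630.91
  Apr: +$630.91 − $3,808.20 → -$2,546.38
  May: +$630.91 → -$1,915.47
  Jun: +$630.91 → -$1,284.56
  Jul: +$630.91 → -$653.65
  Aug: +$630.91 − $2,693.82 → -$2,716.56
  Sep: +$630.91 → -$2,085.65
  Oct: +$630.91 → -$1,454.74
  Nov: +$630.91 → -$823.83
  Dec: +$630.91 → -$192.92
  Jan: +$630.91 → $437.99
  Feb: +$630.91 − $1,068.90 → $0.00
Lowest trial balance = -$2,716.56 (Aug)
Initial deposit = cushion − low point = $1,261.82 − (-$2,716.56) = $3,978.38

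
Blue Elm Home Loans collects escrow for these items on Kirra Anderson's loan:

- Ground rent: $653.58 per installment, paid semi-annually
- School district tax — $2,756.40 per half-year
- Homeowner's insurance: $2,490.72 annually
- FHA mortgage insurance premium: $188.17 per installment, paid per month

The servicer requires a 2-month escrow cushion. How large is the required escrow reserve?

$1,928.12

Ground rent — $653.58 × 2 = $1,307.16/yr
School district tax — $2,756.40 × 2 = $5,512.80/yr
Homeowner's insurance — $2,490.72/yr
FHA mortgage insurance premium — $188.17 × 12 = $2,258.04/yr
Combined annual = $1,307.16 + $5,512.80 + $2,490.72 + $2,258.04 = $11,568.72
Monthly = $11,568.72 / 12 = $964.06
Cushion = 2 × $964.06 = $1,928.12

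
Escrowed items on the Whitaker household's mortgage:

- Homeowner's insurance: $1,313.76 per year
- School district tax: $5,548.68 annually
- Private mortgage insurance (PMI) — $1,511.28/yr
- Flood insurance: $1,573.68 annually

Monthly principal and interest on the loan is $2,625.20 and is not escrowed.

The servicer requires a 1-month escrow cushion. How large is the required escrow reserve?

$828.95

Homeowner's insurance: $1,313.76 per year
School district tax: $5,548.68 per year
Private mortgage insurance (PMI): $1,511.28 per year
Flood insurance: $1,573.68 per year
Yearly total = $9,947.40
Monthly escrow = $9,947.40 / 12 = $828.95
Cushion = 1 × $828.95 = $828.95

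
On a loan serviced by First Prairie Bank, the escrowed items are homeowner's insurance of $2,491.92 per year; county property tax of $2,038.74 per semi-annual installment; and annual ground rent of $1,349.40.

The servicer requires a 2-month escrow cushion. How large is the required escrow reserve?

Homeowner's insurance — $2,491.92 per year
County property tax — $2,038.74 × 2 = $4,077.48 per year
Ground rent — $1,349.40 per year
Annual escrow total = $2,491.92 + $4,077.48 + $1,349.40 = $7,918.80
Per month = $7,918.80 ÷ 12 = $659.90
Reserve = 2 × $659.90 = $1,319.80

$1,319.80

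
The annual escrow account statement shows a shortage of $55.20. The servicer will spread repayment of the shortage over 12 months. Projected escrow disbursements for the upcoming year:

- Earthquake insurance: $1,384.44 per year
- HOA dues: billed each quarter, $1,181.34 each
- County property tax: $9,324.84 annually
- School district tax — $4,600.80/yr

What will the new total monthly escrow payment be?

Earthquake insurance — $1,384.44 per year
HOA dues — $1,181.34 × 4 = $4,725.36 per year
County property tax — $9,324.84 per year
School district tax — $4,600.80 per year
Yearly total = $1,384.44 + $4,725.36 + $9,324.84 + $4,600.80 = $20,035.44
Per month = $20,035.44 / 12 = $1,669.62
Shortage spread = $55.20 ÷ 12 = $4.60/mo
New monthly escrow = $1,669.62 + $4.60 = $1,674.22

$1,674.22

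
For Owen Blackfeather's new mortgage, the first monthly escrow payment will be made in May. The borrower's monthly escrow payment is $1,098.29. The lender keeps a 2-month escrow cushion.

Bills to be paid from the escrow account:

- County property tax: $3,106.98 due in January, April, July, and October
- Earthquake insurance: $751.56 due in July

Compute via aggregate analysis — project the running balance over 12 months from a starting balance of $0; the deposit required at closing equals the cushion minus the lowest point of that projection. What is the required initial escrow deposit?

$2,760.25

Cushion = 2 × $1,098.29 = $2,196.58
Trial balance (start $0, +$1,098.29 each month, − disbursements):
  May: +$1,098.29 → $1,098.29
  Jun: +$1,098.29 → $2,196.58
  Jul: +$1,098.29 − $3,858.54 → -$563.67
  Aug: +$1,098.29 → $534.62
  Sep: +$1,098.29 → $1,632.91
  Oct: +$1,098.29 − $3,106.98 → -$375.78
  Nov: +$1,098.29 → $722.51
  Dec: +$1,098.29 → $1,820.80
  Jan: +$1,098.29 − $3,106.98 → -$187.89
  Feb: +$1,098.29 → $910.40
  Mar: +$1,098.29 → $2,008.69
  Apr: +$1,098.29 − $3,106.98 → $0.00
Lowest trial balance = -$563.67 (Jul)
Initial deposit = cushion − low point = $2,196.58 − (-$563.67) = $2,760.25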